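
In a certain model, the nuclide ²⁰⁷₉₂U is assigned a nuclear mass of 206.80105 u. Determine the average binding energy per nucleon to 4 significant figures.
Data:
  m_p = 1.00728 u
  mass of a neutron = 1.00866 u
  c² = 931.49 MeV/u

8.391 MeV/nucleon

Σm = 92·m_p + 115·m_n = 92.66976 + 115.99590 = 208.66566 u
Δm = 208.66566 − 206.80105 = 1.86461 u
Binding energy = Δm·c² = 1.86461 × 931.49 MeV/u = 1736.87 MeV
Per nucleon: 1736.87 / 207 = 8.391 MeV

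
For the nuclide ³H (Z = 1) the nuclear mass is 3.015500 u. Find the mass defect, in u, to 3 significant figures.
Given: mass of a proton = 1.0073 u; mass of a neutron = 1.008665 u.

0.00913 u

Σm = 1·m_p + 2·m_n = 1.0073 + 2.017330 = 3.024630 u
Δm = 3.024630 − 3.015500 = 0.009130 u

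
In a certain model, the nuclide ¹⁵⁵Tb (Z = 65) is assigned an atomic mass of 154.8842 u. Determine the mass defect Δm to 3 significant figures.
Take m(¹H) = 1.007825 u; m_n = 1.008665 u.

With 65 protons and 90 neutrons (A = 155):
Total constituent mass: 65 × 1.007825 + 90 × 1.008665 = 156.288475 u
Mass defect Δm = 156.288475 − 154.8842 = 1.404275 u

1.40 u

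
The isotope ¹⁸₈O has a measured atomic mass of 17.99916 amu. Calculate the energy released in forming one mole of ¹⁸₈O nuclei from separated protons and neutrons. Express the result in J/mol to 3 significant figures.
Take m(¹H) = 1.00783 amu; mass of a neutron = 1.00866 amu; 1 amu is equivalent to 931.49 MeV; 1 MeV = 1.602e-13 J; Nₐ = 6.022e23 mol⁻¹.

With 8 protons and 10 neutrons (A = 18):
Mass of separated nucleons = 8(1.00783) + 10(1.00866) = 8.06264 + 10.08660 = 18.14924 amu
The mass defect is 18.14924 − 17.99916 = 0.15008 amu.
Binding energy = Δm·c² = 0.15008 × 931.49 MeV/amu = 139.798 MeV
Per nucleus in joules: 139.798 MeV × 1.602e-13 J/MeV = 2.2396e-11 J
Per mole: 2.2396e-11 J × 6.022e23 mol⁻¹ = 1.3487e+13 J/mol

1.35e+13 J/mol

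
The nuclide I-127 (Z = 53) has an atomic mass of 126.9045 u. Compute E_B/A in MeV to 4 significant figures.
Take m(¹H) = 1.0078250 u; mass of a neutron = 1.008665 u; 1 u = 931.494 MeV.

With 53 protons and 74 neutrons (A = 127):
Σm = 53·m(¹H) + 74·m_n = 53.4147250 + 74.641210 = 128.0559350 u
Δm = 128.0559350 − 126.9045 = 1.1514350 u
Converting to energy: 1.1514350 u × 931.494 MeV/u = 1072.55 MeV
BE/A = 1072.55 MeV / 127 = 8.445 MeV/nucleon

8.445 MeV/nucleon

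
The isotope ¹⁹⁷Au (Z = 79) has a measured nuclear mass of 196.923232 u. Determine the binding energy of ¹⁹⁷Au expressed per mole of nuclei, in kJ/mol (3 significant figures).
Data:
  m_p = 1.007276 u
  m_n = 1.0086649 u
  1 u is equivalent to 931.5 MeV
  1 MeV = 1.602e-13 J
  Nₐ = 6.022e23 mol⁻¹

1.50e+11 kJ/mol

With 79 protons and 118 neutrons (A = 197):
Mass of separated nucleons = 79(1.007276) + 118(1.0086649) = 79.574804 + 119.0224582 = 198.5972622 u
Δm = 198.5972622 − 196.923232 = 1.6740302 u
Converting to energy: 1.6740302 u × 931.5 MeV/u = 1559.36 MeV
Per nucleus in joules: 1559.36 MeV × 1.602e-13 J/MeV = 2.4981e-10 J
Per mole: 2.4981e-10 J × 6.022e23 mol⁻¹ = 1.5044e+14 J/mol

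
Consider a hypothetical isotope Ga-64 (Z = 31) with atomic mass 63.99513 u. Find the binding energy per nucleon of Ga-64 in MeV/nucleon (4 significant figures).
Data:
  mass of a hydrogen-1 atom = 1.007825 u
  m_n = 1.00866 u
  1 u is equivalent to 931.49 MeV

With 31 protons and 33 neutrons (A = 64):
Mass of separated nucleons = 31(1.007825) + 33(1.00866) = 31.242575 + 33.28578 = 64.528355 u
Δm = 64.528355 − 63.99513 = 0.533225 u
Binding energy = Δm·c² = 0.533225 × 931.49 MeV/u = 496.694 MeV
Dividing by A = 64 gives 7.761 MeV per nucleon.

7.761 MeV/nucleon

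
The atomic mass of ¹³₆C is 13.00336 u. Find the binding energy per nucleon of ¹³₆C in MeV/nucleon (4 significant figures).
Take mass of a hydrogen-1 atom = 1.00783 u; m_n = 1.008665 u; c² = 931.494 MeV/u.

7.472 MeV/nucleon

With 6 protons and 7 neutrons (A = 13):
Total constituent mass: 6 × 1.00783 + 7 × 1.008665 = 13.107635 u
Δm = 13.107635 − 13.00336 = 0.104275 u
Binding energy = Δm·c² = 0.104275 × 931.494 MeV/u = 97.1315 MeV
Dividing by A = 13 gives 7.472 MeV per nucleon.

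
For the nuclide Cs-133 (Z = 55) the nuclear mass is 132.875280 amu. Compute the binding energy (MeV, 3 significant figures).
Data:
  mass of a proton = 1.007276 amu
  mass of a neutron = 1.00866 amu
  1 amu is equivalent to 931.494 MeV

1120 MeV

Total constituent mass: 55 × 1.007276 + 78 × 1.00866 = 134.075660 amu
Δm = 134.075660 − 132.875280 = 1.200380 amu
E_B = 1.200380 × 931.494 = 1118.15 MeV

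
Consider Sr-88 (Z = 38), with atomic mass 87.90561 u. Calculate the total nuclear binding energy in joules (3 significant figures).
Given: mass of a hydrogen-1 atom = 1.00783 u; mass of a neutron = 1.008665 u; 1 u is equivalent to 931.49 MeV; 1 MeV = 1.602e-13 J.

1.23e-10 J

Z = 38, so N = A − Z = 88 − 38 = 50.
Mass of separated nucleons = 38(1.00783) + 50(1.008665) = 38.29754 + 50.433250 = 88.730790 u
Mass defect Δm = 88.730790 − 87.90561 = 0.825180 u
Binding energy = Δm·c² = 0.825180 × 931.49 MeV/u = 768.647 MeV
In joules: 768.647 MeV × 1.602e-13 J/MeV = 1.2314e-10 J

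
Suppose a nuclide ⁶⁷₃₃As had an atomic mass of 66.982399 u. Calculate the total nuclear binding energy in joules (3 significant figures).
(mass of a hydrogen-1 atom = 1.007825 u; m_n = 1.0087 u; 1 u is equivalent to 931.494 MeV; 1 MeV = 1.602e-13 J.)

8.53e-11 J

Σm = 33·m(¹H) + 34·m_n = 33.258225 + 34.2958 = 67.554025 u
The mass defect is 67.554025 − 66.982399 = 0.571626 u.
E_B = 0.571626 × 931.494 = 532.466 MeV
In joules: 532.466 MeV × 1.602e-13 J/MeV = 8.5301e-11 J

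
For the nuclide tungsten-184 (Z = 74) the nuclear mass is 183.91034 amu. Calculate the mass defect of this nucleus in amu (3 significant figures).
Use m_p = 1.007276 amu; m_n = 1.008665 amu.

Total constituent mass: 74 × 1.007276 + 110 × 1.008665 = 185.491574 amu
Mass defect Δm = 185.491574 − 183.91034 = 1.581234 amu

1.58 amu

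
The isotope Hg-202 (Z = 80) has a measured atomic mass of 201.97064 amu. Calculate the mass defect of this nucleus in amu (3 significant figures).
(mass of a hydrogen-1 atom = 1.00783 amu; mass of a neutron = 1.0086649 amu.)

1.71 amu

Total constituent mass: 80 × 1.00783 + 122 × 1.0086649 = 203.6835178 amu
Δm = 203.6835178 − 201.97064 = 1.7128778 amu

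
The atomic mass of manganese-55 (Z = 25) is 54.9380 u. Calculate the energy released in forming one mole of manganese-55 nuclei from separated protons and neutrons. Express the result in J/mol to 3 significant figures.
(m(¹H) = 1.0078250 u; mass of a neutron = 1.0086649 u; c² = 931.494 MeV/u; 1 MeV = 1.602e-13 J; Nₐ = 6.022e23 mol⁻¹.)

Z = 25, so N = A − Z = 55 − 25 = 30.
Σm = 25·m(¹H) + 30·m_n = 25.1956250 + 30.2599470 = 55.4555720 u
Mass defect Δm = 55.4555720 − 54.9380 = 0.5175720 u
E_B = 0.5175720 × 931.494 = 482.115 MeV
Per nucleus in joules: 482.115 MeV × 1.602e-13 J/MeV = 7.7235e-11 J
Per mole: 7.7235e-11 J × 6.022e23 mol⁻¹ = 4.6511e+13 J/mol

4.65e+13 J/mol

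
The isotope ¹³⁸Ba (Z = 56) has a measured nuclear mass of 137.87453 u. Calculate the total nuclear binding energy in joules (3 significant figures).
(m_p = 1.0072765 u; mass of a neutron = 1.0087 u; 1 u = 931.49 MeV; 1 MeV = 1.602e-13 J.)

1.86e-10 J

With 56 protons and 82 neutrons (A = 138):
Σm = 56·m_p + 82·m_n = 56.4074840 + 82.7134 = 139.1208840 u
Δm = 139.1208840 − 137.87453 = 1.2463540 u
E_B = 1.2463540 × 931.49 = 1160.97 MeV
In joules: 1160.97 MeV × 1.602e-13 J/MeV = 1.8599e-10 J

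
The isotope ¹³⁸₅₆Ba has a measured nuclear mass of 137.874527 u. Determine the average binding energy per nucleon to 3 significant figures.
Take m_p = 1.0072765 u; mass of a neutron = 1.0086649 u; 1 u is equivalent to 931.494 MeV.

8.39 MeV/nucleon

With 56 protons and 82 neutrons (A = 138):
Mass of separated nucleons = 56(1.0072765) + 82(1.0086649) = 56.4074840 + 82.7105218 = 139.1180058 u
Δm = 139.1180058 − 137.874527 = 1.2434788 u
Binding energy = Δm·c² = 1.2434788 × 931.494 MeV/u = 1158.29 MeV
BE/A = 1158.29 MeV / 138 = 8.393 MeV/nucleon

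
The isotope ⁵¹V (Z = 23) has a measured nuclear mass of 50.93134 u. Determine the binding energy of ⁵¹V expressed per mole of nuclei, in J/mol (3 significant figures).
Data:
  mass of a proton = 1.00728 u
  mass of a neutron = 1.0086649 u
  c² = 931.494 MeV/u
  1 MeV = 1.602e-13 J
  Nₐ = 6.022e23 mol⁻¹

4.30e+13 J/mol

The nucleus contains 23 protons and 51 − 23 = 28 neutrons.
Mass of separated nucleons = 23(1.00728) + 28(1.0086649) = 23.16744 + 28.2426172 = 51.4100572 u
Mass defect Δm = 51.4100572 − 50.93134 = 0.4787172 u
E_B = 0.4787172 × 931.494 = 445.922 MeV
Per nucleus in joules: 445.922 MeV × 1.602e-13 J/MeV = 7.1437e-11 J
Per mole: 7.1437e-11 J × 6.022e23 mol⁻¹ = 4.3019e+13 J/mol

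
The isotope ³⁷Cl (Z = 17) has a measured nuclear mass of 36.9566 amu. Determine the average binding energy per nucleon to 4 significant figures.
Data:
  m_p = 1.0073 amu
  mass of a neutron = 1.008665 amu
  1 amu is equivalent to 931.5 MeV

Mass of separated nucleons = 17(1.0073) + 20(1.008665) = 17.1241 + 20.173300 = 37.297400 amu
Δm = 37.297400 − 36.9566 = 0.340800 amu
Binding energy = Δm·c² = 0.340800 × 931.5 MeV/amu = 317.455 MeV
BE/A = 317.455 MeV / 37 = 8.580 MeV/nucleon

8.580 MeV/nucleon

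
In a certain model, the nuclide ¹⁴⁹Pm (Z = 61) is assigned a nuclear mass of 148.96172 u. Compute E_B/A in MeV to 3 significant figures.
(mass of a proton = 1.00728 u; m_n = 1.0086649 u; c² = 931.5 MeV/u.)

The nucleus contains 61 protons and 149 − 61 = 88 neutrons.
Σm = 61·m_p + 88·m_n = 61.44408 + 88.7625112 = 150.2065912 u
Δm = 150.2065912 − 148.96172 = 1.2448712 u
Converting to energy: 1.2448712 u × 931.5 MeV/u = 1159.60 MeV
Per nucleon: 1159.60 / 149 = 7.783 MeV

7.78 MeV/nucleon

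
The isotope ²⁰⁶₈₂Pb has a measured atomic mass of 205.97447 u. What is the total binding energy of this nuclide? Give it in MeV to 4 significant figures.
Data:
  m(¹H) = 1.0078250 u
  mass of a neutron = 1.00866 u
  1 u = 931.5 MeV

The nucleus contains 82 protons and 206 − 82 = 124 neutrons.
Mass of separated nucleons = 82(1.0078250) + 124(1.00866) = 82.6416500 + 125.07384 = 207.7154900 u
Mass defect Δm = 207.7154900 − 205.97447 = 1.7410200 u
E_B = 1.7410200 × 931.5 = 1621.76 MeV

1622 MeV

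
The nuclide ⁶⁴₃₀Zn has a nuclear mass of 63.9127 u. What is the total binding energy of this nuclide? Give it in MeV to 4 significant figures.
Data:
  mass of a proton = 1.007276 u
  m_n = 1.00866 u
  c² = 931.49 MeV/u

558.9 MeV

The nucleus contains 30 protons and 64 − 30 = 34 neutrons.
Σm = 30·m_p + 34·m_n = 30.218280 + 34.29444 = 64.512720 u
The mass defect is 64.512720 − 63.9127 = 0.600020 u.
E_B = 0.600020 × 931.49 = 558.913 MeV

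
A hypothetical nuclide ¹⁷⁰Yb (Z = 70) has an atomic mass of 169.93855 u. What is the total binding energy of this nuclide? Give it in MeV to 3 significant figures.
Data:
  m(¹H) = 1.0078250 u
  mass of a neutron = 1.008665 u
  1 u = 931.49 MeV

1370 MeV

Mass of separated nucleons = 70(1.0078250) + 100(1.008665) = 70.5477500 + 100.866500 = 171.4142500 u
Mass defect Δm = 171.4142500 − 169.93855 = 1.4757000 u
Binding energy = Δm·c² = 1.4757000 × 931.49 MeV/u = 1374.60 MeV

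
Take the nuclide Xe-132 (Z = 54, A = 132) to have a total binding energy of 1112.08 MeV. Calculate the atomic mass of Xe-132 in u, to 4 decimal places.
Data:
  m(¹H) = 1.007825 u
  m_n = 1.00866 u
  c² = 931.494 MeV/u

Mass defect = 1112.08 MeV / (931.494 MeV/u) = 1.193867 u
Constituent mass = 54(1.007825) + 78(1.00866) = 133.098030 u
Atomic mass = 133.098030 − 1.193867 = 131.904163 u ≈ 131.9042 u (to 4 decimal places)

131.9042 u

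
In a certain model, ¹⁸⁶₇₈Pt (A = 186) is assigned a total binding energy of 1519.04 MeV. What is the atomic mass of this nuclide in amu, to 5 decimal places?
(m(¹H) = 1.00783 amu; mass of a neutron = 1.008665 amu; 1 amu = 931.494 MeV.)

Mass defect = 1519.04 MeV / (931.494 MeV/amu) = 1.6307566 amu
Constituent mass = 78(1.00783) + 108(1.008665) = 187.546560 amu
Atomic mass = 187.546560 − 1.6307566 = 185.9158034 amu ≈ 185.91580 amu (to 5 decimal places)

185.91580 amu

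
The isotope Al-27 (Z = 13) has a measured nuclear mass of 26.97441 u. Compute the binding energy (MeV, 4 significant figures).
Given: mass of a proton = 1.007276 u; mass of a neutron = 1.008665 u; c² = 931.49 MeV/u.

224.9 MeV

Z = 13, so N = A − Z = 27 − 13 = 14.
Total constituent mass: 13 × 1.007276 + 14 × 1.008665 = 27.215898 u
Δm = 27.215898 − 26.97441 = 0.241488 u
Converting to energy: 0.241488 u × 931.49 MeV/u = 224.944 MeV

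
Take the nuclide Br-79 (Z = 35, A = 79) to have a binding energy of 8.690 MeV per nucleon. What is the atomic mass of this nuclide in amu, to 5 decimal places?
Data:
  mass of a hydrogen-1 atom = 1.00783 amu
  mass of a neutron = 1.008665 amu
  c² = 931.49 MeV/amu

Total binding energy = 79 × 8.690 = 686.510 MeV
Mass defect = 686.510 MeV / (931.49 MeV/amu) = 0.7370020 amu
Constituent mass = 35(1.00783) + 44(1.008665) = 79.655310 amu
Atomic mass = 79.655310 − 0.7370020 = 78.9183080 amu ≈ 78.91831 amu (to 5 decimal places)

78.91831 amu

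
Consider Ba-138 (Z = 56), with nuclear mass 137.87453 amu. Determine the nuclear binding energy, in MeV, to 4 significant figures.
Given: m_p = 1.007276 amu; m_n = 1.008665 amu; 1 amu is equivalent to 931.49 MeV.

1158 MeV

Total constituent mass: 56 × 1.007276 + 82 × 1.008665 = 139.117986 amu
Δm = 139.117986 − 137.87453 = 1.243456 amu
Binding energy = Δm·c² = 1.243456 × 931.49 MeV/amu = 1158.27 MeV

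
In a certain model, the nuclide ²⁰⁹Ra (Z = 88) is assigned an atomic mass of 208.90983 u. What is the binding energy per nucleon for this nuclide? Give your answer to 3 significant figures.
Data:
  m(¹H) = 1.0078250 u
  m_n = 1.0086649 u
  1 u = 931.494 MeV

8.14 MeV/nucleon

Total constituent mass: 88 × 1.0078250 + 121 × 1.0086649 = 210.7370529 u
The mass defect is 210.7370529 − 208.90983 = 1.8272229 u.
E_B = 1.8272229 × 931.494 = 1702.05 MeV
BE/A = 1702.05 MeV / 209 = 8.144 MeV/nucleon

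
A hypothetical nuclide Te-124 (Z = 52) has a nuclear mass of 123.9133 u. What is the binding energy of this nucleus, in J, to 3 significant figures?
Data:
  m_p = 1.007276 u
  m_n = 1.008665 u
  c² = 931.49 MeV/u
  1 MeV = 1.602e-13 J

Z = 52, so N = A − Z = 124 − 52 = 72.
Mass of separated nucleons = 52(1.007276) + 72(1.008665) = 52.378352 + 72.623880 = 125.002232 u
Δm = 125.002232 − 123.9133 = 1.088932 u
Binding energy = Δm·c² = 1.088932 × 931.49 MeV/u = 1014.33 MeV
In joules: 1014.33 MeV × 1.602e-13 J/MeV = 1.62496e-10 J

1.62e-10 J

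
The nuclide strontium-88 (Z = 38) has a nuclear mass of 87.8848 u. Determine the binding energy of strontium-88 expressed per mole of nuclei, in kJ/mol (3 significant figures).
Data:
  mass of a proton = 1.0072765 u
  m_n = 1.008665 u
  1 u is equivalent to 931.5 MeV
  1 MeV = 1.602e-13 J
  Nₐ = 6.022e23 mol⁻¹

Σm = 38·m_p + 50·m_n = 38.2765070 + 50.433250 = 88.7097570 u
Δm = 88.7097570 − 87.8848 = 0.8249570 u
E_B = 0.8249570 × 931.5 = 768.447 MeV
Per nucleus in joules: 768.447 MeV × 1.602e-13 J/MeV = 1.2311e-10 J
Per mole: 1.2311e-10 J × 6.022e23 mol⁻¹ = 7.4137e+13 J/mol

7.41e+10 kJ/mol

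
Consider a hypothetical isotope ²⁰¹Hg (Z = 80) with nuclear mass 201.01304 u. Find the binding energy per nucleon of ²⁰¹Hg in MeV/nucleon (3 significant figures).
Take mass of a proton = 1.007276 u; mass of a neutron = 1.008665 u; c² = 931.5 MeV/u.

7.50 MeV/nucleon

The nucleus contains 80 protons and 201 − 80 = 121 neutrons.
Mass of separated nucleons = 80(1.007276) + 121(1.008665) = 80.582080 + 122.048465 = 202.630545 u
Δm = 202.630545 − 201.01304 = 1.617505 u
Converting to energy: 1.617505 u × 931.5 MeV/u = 1506.71 MeV
Dividing by A = 201 gives 7.496 MeV per nucleon.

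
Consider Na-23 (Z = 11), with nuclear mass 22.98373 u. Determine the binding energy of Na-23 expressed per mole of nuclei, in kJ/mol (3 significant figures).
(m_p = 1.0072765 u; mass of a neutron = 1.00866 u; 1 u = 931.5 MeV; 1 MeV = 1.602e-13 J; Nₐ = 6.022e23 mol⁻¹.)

1.80e+10 kJ/mol

With 11 protons and 12 neutrons (A = 23):
Total constituent mass: 11 × 1.0072765 + 12 × 1.00866 = 23.1839615 u
The mass defect is 23.1839615 − 22.98373 = 0.2002315 u.
Binding energy = Δm·c² = 0.2002315 × 931.5 MeV/u = 186.516 MeV
Per nucleus in joules: 186.516 MeV × 1.602e-13 J/MeV = 2.9880e-11 J
Per mole: 2.9880e-11 J × 6.022e23 mol⁻¹ = 1.7994e+13 J/mol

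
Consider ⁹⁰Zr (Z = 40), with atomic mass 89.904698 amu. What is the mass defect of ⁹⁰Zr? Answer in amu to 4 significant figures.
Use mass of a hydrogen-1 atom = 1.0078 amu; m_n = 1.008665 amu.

The nucleus contains 40 protons and 90 − 40 = 50 neutrons.
Mass of separated nucleons = 40(1.0078) + 50(1.008665) = 40.3120 + 50.433250 = 90.745250 amu
Δm = 90.745250 − 89.904698 = 0.840552 amu

0.8406 amu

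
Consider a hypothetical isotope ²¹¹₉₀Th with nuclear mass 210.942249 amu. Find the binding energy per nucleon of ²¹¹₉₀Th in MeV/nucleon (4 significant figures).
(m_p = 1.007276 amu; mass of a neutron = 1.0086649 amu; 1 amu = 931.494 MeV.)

7.774 MeV/nucleon

The nucleus contains 90 protons and 211 − 90 = 121 neutrons.
Σm = 90·m_p + 121·m_n = 90.654840 + 122.0484529 = 212.7032929 amu
Δm = 212.7032929 − 210.942249 = 1.7610439 amu
Binding energy = Δm·c² = 1.7610439 × 931.494 MeV/amu = 1640.40 MeV
Dividing by A = 211 gives 7.774 MeV per nucleon.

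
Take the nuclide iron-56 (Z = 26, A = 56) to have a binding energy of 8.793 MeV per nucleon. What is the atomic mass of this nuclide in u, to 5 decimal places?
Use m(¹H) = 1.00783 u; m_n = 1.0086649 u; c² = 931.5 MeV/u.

55.93491 u

Total binding energy = 56 × 8.793 = 492.408 MeV
Mass defect = 492.408 MeV / (931.5 MeV/u) = 0.5286184 u
Constituent mass = 26(1.00783) + 30(1.0086649) = 56.4635270 u
Atomic mass = 56.4635270 − 0.5286184 = 55.9349086 u ≈ 55.93491 u (to 5 decimal places)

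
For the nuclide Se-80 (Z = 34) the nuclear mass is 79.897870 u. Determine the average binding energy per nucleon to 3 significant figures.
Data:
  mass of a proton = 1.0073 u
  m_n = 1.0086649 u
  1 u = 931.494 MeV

Total constituent mass: 34 × 1.0073 + 46 × 1.0086649 = 80.6467854 u
Mass defect Δm = 80.6467854 − 79.897870 = 0.7489154 u
Converting to energy: 0.7489154 u × 931.494 MeV/u = 697.610 MeV
Per nucleon: 697.610 / 80 = 8.720 MeV

8.72 MeV/nucleon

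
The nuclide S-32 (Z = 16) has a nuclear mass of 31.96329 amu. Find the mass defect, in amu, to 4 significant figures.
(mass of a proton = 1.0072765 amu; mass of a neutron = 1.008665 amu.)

0.2918 amu

Z = 16, so N = A − Z = 32 − 16 = 16.
Mass of separated nucleons = 16(1.0072765) + 16(1.008665) = 16.1164240 + 16.138640 = 32.2550640 amu
Mass defect Δm = 32.2550640 − 31.96329 = 0.2917740 amu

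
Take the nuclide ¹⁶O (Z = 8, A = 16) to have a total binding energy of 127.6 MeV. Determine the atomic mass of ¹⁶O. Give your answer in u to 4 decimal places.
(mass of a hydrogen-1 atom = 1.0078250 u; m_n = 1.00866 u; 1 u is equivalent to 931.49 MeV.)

15.9949 u

Mass defect = 127.6 MeV / (931.49 MeV/u) = 0.136985 u
Constituent mass = 8(1.0078250) + 8(1.00866) = 16.1318800 u
Atomic mass = 16.1318800 − 0.136985 = 15.9948950 u ≈ 15.9949 u (to 4 decimal places)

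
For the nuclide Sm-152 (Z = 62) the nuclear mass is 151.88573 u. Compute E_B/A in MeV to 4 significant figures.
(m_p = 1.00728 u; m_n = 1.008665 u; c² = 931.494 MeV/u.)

Total constituent mass: 62 × 1.00728 + 90 × 1.008665 = 153.231210 u
Δm = 153.231210 − 151.88573 = 1.345480 u
Converting to energy: 1.345480 u × 931.494 MeV/u = 1253.31 MeV
Dividing by A = 152 gives 8.245 MeV per nucleon.

8.245 MeV/nucleon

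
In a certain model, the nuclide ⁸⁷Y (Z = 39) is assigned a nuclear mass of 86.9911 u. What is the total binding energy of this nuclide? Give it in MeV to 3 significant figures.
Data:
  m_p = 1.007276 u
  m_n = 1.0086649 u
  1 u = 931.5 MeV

660 MeV

Total constituent mass: 39 × 1.007276 + 48 × 1.0086649 = 87.6996792 u
Δm = 87.6996792 − 86.9911 = 0.7085792 u
Converting to energy: 0.7085792 u × 931.5 MeV/u = 660.042 MeV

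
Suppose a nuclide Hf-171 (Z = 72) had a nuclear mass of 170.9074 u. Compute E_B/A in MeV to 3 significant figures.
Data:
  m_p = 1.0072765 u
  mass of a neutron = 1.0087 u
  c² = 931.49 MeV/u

Total constituent mass: 72 × 1.0072765 + 99 × 1.0087 = 172.3852080 u
The mass defect is 172.3852080 − 170.9074 = 1.4778080 u.
Converting to energy: 1.4778080 u × 931.49 MeV/u = 1376.56 MeV
Dividing by A = 171 gives 8.050 MeV per nucleon.

8.05 MeV/nucleon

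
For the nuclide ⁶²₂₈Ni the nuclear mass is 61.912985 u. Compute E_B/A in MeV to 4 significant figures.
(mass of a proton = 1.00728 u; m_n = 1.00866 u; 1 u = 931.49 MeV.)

The nucleus contains 28 protons and 62 − 28 = 34 neutrons.
Total constituent mass: 28 × 1.00728 + 34 × 1.00866 = 62.49828 u
Mass defect Δm = 62.49828 − 61.912985 = 0.585295 u
Binding energy = Δm·c² = 0.585295 × 931.49 MeV/u = 545.196 MeV
BE/A = 545.196 MeV / 62 = 8.793 MeV/nucleon

8.793 MeV/nucleon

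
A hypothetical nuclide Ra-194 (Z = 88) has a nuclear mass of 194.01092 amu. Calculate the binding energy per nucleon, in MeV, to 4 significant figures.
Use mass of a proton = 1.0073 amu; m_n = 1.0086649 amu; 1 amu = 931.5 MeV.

Σm = 88·m_p + 106·m_n = 88.6424 + 106.9184794 = 195.5608794 amu
Mass defect Δm = 195.5608794 − 194.01092 = 1.5499594 amu
Converting to energy: 1.5499594 amu × 931.5 MeV/amu = 1443.79 MeV
Per nucleon: 1443.79 / 194 = 7.442 MeV

7.442 MeV/nucleon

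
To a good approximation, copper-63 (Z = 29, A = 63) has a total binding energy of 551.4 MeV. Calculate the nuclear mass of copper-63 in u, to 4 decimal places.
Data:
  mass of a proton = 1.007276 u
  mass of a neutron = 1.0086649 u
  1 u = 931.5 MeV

62.9137 u

Mass defect = 551.4 MeV / (931.5 MeV/u) = 0.591948 u
Constituent mass = 29(1.007276) + 34(1.0086649) = 63.5056106 u
Nuclear mass = 63.5056106 − 0.591948 = 62.9136626 u ≈ 62.9137 u (to 4 decimal places)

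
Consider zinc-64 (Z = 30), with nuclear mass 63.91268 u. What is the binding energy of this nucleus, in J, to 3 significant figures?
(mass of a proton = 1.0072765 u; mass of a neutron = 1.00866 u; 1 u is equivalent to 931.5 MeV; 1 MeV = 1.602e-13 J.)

8.95e-11 J

The nucleus contains 30 protons and 64 − 30 = 34 neutrons.
Mass of separated nucleons = 30(1.0072765) + 34(1.00866) = 30.2182950 + 34.29444 = 64.5127350 u
Δm = 64.5127350 − 63.91268 = 0.6000550 u
Converting to energy: 0.6000550 u × 931.5 MeV/u = 558.951 MeV
In joules: 558.951 MeV × 1.602e-13 J/MeV = 8.9544e-11 J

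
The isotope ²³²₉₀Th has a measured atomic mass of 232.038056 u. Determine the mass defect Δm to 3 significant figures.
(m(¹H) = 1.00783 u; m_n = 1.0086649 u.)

Z = 90, so N = A − Z = 232 − 90 = 142.
Total constituent mass: 90 × 1.00783 + 142 × 1.0086649 = 233.9351158 u
Mass defect Δm = 233.9351158 − 232.038056 = 1.8970598 u

1.90 u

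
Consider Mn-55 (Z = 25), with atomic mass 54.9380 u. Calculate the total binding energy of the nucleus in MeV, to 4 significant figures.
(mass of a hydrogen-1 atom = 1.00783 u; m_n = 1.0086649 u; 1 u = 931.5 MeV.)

482.2 MeV

Σm = 25·m(¹H) + 30·m_n = 25.19575 + 30.2599470 = 55.4556970 u
The mass defect is 55.4556970 − 54.9380 = 0.5176970 u.
Converting to energy: 0.5176970 u × 931.5 MeV/u = 482.235 MeV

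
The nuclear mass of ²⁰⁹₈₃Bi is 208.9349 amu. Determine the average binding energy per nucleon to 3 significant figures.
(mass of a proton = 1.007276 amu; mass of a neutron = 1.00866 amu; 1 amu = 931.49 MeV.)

7.84 MeV/nucleon

The nucleus contains 83 protons and 209 − 83 = 126 neutrons.
Total constituent mass: 83 × 1.007276 + 126 × 1.00866 = 210.695068 amu
Δm = 210.695068 − 208.9349 = 1.760168 amu
Binding energy = Δm·c² = 1.760168 × 931.49 MeV/amu = 1639.58 MeV
Per nucleon: 1639.58 / 209 = 7.8449 MeV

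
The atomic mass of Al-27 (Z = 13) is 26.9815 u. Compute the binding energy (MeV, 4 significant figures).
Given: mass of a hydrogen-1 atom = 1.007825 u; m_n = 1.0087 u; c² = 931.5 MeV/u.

225.4 MeV

Z = 13, so N = A − Z = 27 − 13 = 14.
Σm = 13·m(¹H) + 14·m_n = 13.101725 + 14.1218 = 27.223525 u
Mass defect Δm = 27.223525 − 26.9815 = 0.242025 u
E_B = 0.242025 × 931.5 = 225.446 MeV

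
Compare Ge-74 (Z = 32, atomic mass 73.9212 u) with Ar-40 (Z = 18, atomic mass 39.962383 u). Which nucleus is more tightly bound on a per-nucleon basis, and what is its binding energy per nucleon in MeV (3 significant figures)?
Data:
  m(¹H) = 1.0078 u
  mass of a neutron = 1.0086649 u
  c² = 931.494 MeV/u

Ge-74; 8.71 MeV/nucleon

Ge-74: Σm = 32(1.0078) + 42(1.0086649) = 74.6135258 u; Δm = 0.6923258 u; E_B = 644.897 MeV; E_B/A = 8.7148 MeV
Ar-40: Σm = 18(1.0078) + 22(1.0086649) = 40.3310278 u; Δm = 0.3686448 u; E_B = 343.39 MeV; E_B/A = 8.5848 MeV
Ge-74 has the higher binding energy per nucleon, so it is the more tightly bound nucleus.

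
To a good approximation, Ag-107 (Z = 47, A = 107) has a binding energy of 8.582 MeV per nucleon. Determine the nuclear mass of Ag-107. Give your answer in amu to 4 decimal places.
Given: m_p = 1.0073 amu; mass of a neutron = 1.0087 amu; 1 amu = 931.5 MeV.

Total binding energy = 107 × 8.582 = 918.274 MeV
Mass defect = 918.274 MeV / (931.5 MeV/amu) = 0.985801 amu
Constituent mass = 47(1.0073) + 60(1.0087) = 107.8651 amu
Nuclear mass = 107.8651 − 0.985801 = 106.879299 amu ≈ 106.8793 amu (to 4 decimal places)

106.8793 amu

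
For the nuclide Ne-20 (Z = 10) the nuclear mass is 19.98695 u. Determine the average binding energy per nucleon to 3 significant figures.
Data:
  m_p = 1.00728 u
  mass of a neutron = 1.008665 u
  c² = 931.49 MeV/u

8.03 MeV/nucleon

With 10 protons and 10 neutrons (A = 20):
Total constituent mass: 10 × 1.00728 + 10 × 1.008665 = 20.159450 u
Mass defect Δm = 20.159450 − 19.98695 = 0.172500 u
Binding energy = Δm·c² = 0.172500 × 931.49 MeV/u = 160.682 MeV
Per nucleon: 160.682 / 20 = 8.034 MeV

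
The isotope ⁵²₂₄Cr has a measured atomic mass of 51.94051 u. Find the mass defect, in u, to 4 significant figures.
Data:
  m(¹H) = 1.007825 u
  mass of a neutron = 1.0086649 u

0.4899 u

Z = 24, so N = A − Z = 52 − 24 = 28.
Mass of separated nucleons = 24(1.007825) + 28(1.0086649) = 24.187800 + 28.2426172 = 52.4304172 u
The mass defect is 52.4304172 − 51.94051 = 0.4899072 u.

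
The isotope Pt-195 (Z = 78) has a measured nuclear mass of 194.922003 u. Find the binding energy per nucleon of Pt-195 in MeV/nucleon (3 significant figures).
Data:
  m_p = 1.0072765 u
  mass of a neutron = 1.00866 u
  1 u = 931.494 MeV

The nucleus contains 78 protons and 195 − 78 = 117 neutrons.
Σm = 78·m_p + 117·m_n = 78.5675670 + 118.01322 = 196.5807870 u
Mass defect Δm = 196.5807870 − 194.922003 = 1.6587840 u
Converting to energy: 1.6587840 u × 931.494 MeV/u = 1545.15 MeV
Per nucleon: 1545.15 / 195 = 7.924 MeV

7.92 MeV/nucleon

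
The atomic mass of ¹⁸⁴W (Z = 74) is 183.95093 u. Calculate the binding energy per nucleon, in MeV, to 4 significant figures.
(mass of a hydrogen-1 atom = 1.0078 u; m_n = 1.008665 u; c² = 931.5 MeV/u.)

7.996 MeV/nucleon

The nucleus contains 74 protons and 184 − 74 = 110 neutrons.
Mass of separated nucleons = 74(1.0078) + 110(1.008665) = 74.5772 + 110.953150 = 185.530350 u
The mass defect is 185.530350 − 183.95093 = 1.579420 u.
Binding energy = Δm·c² = 1.579420 × 931.5 MeV/u = 1471.23 MeV
BE/A = 1471.23 MeV / 184 = 7.996 MeV/nucleon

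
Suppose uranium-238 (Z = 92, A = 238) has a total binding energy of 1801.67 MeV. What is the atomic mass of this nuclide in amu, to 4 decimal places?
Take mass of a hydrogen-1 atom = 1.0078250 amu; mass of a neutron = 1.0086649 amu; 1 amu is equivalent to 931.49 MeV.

Mass defect = 1801.67 MeV / (931.49 MeV/amu) = 1.934181 amu
Constituent mass = 92(1.0078250) + 146(1.0086649) = 239.9849754 amu
Atomic mass = 239.9849754 − 1.934181 = 238.0507944 amu ≈ 238.0508 amu (to 4 decimal places)

238.0508 amu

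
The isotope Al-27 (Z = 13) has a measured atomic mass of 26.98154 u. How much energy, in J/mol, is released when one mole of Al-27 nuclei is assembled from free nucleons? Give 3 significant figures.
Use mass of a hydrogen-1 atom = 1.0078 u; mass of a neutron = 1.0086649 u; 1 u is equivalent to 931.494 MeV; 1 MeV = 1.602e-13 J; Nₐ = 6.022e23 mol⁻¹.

The nucleus contains 13 protons and 27 − 13 = 14 neutrons.
Total constituent mass: 13 × 1.0078 + 14 × 1.0086649 = 27.2227086 u
The mass defect is 27.2227086 − 26.98154 = 0.2411686 u.
Converting to energy: 0.2411686 u × 931.494 MeV/u = 224.647 MeV
Per nucleus in joules: 224.647 MeV × 1.602e-13 J/MeV = 3.5988e-11 J
Per mole: 3.5988e-11 J × 6.022e23 mol⁻¹ = 2.1672e+13 J/mol

2.17e+13 J/mol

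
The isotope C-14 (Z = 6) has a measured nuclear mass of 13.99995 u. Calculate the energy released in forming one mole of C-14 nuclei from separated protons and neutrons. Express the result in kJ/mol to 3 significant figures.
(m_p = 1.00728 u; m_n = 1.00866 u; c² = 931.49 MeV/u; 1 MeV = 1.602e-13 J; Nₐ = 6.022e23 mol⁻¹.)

1.02e+10 kJ/mol

Z = 6, so N = A − Z = 14 − 6 = 8.
Mass of separated nucleons = 6(1.00728) + 8(1.00866) = 6.04368 + 8.06928 = 14.11296 u
Δm = 14.11296 − 13.99995 = 0.11301 u
Converting to energy: 0.11301 u × 931.49 MeV/u = 105.268 MeV
Per nucleus in joules: 105.268 MeV × 1.602e-13 J/MeV = 1.6864e-11 J
Per mole: 1.6864e-11 J × 6.022e23 mol⁻¹ = 1.0156e+13 J/mol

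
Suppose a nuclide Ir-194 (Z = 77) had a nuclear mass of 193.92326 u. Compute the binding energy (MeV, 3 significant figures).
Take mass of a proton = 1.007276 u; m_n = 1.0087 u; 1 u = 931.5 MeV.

1540 MeV

Σm = 77·m_p + 117·m_n = 77.560252 + 118.0179 = 195.578152 u
Mass defect Δm = 195.578152 − 193.92326 = 1.654892 u
Binding energy = Δm·c² = 1.654892 × 931.5 MeV/u = 1541.53 MeV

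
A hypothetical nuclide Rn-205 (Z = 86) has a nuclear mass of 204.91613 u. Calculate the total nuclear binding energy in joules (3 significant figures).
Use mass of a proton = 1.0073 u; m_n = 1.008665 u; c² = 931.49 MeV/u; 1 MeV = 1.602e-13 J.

Σm = 86·m_p + 119·m_n = 86.6278 + 120.031135 = 206.658935 u
Δm = 206.658935 − 204.91613 = 1.742805 u
E_B = 1.742805 × 931.49 = 1623.41 MeV
In joules: 1623.41 MeV × 1.602e-13 J/MeV = 2.6007e-10 J

2.60e-10 J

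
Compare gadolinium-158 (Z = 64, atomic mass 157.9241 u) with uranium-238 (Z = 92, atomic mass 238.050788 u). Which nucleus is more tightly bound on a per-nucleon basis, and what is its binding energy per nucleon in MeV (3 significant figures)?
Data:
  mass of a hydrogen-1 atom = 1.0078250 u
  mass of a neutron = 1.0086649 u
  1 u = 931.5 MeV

gadolinium-158: Σm = 64(1.0078250) + 94(1.0086649) = 159.3153006 u; Δm = 1.3912006 u; E_B = 1295.9 MeV; E_B/A = 8.202 MeV
uranium-238: Σm = 92(1.0078250) + 146(1.0086649) = 239.9849754 u; Δm = 1.9341874 u; E_B = 1801.7 MeV; E_B/A = 7.570 MeV
gadolinium-158 has the higher binding energy per nucleon, so it is the more tightly bound nucleus.

gadolinium-158; 8.20 MeV/nucleon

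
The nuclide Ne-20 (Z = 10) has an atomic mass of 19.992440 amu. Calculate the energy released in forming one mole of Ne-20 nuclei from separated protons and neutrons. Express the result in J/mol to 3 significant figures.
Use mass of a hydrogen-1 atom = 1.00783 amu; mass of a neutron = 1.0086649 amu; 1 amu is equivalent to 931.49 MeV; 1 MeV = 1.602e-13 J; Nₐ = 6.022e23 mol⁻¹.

1.55e+13 J/mol

Mass of separated nucleons = 10(1.00783) + 10(1.0086649) = 10.07830 + 10.0866490 = 20.1649490 amu
Δm = 20.1649490 − 19.992440 = 0.1725090 amu
Binding energy = Δm·c² = 0.1725090 × 931.49 MeV/amu = 160.690 MeV
Per nucleus in joules: 160.690 MeV × 1.602e-13 J/MeV = 2.5743e-11 J
Per mole: 2.5743e-11 J × 6.022e23 mol⁻¹ = 1.5502e+13 J/mol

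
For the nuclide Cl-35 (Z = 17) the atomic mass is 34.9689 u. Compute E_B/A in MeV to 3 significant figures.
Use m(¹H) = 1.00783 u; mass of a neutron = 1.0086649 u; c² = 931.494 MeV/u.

With 17 protons and 18 neutrons (A = 35):
Mass of separated nucleons = 17(1.00783) + 18(1.0086649) = 17.13311 + 18.1559682 = 35.2890782 u
The mass defect is 35.2890782 − 34.9689 = 0.3201782 u.
Converting to energy: 0.3201782 u × 931.494 MeV/u = 298.244 MeV
Per nucleon: 298.244 / 35 = 8.521 MeV

8.52 MeV/nucleon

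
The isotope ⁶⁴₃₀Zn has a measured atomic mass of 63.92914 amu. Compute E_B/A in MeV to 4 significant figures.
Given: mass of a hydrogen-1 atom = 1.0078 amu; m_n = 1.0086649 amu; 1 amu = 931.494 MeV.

Total constituent mass: 30 × 1.0078 + 34 × 1.0086649 = 64.5286066 amu
Δm = 64.5286066 − 63.92914 = 0.5994666 amu
Binding energy = Δm·c² = 0.5994666 × 931.494 MeV/amu = 558.400 MeV
Dividing by A = 64 gives 8.725 MeV per nucleon.

8.725 MeV/nucleon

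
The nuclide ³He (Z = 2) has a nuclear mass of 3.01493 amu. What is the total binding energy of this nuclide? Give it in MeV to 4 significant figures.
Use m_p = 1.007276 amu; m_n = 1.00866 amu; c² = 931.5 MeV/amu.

7.715 MeV

With 2 protons and 1 neutrons (A = 3):
Mass of separated nucleons = 2(1.007276) + 1(1.00866) = 2.014552 + 1.00866 = 3.023212 amu
Δm = 3.023212 − 3.01493 = 0.008282 amu
E_B = 0.008282 × 931.5 = 7.71468 MeV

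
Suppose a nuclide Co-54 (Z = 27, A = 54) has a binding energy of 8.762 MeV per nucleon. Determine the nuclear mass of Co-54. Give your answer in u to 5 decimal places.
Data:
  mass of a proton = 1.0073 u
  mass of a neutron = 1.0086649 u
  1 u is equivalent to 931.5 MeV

Total binding energy = 54 × 8.762 = 473.148 MeV
Mass defect = 473.148 MeV / (931.5 MeV/u) = 0.5079420 u
Constituent mass = 27(1.0073) + 27(1.0086649) = 54.4310523 u
Nuclear mass = 54.4310523 − 0.5079420 = 53.9231103 u ≈ 53.92311 u (to 5 decimal places)

53.92311 u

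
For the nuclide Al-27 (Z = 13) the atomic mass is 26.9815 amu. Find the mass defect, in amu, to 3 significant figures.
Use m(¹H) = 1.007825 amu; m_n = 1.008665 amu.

0.242 amu

The nucleus contains 13 protons and 27 − 13 = 14 neutrons.
Mass of separated nucleons = 13(1.007825) + 14(1.008665) = 13.101725 + 14.121310 = 27.223035 amu
Δm = 27.223035 − 26.9815 = 0.241535 amu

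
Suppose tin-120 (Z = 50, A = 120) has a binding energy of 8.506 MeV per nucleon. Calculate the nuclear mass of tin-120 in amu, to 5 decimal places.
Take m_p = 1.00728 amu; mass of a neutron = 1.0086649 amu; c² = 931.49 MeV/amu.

Total binding energy = 120 × 8.506 = 1020.720 MeV
Mass defect = 1020.720 MeV / (931.49 MeV/amu) = 1.0957928 amu
Constituent mass = 50(1.00728) + 70(1.0086649) = 120.9705430 amu
Nuclear mass = 120.9705430 − 1.0957928 = 119.8747502 amu ≈ 119.87475 amu (to 5 decimal places)

119.87475 amu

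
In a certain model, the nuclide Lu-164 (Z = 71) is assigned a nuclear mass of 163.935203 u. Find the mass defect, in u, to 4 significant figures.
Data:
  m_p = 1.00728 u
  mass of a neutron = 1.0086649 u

1.388 u

With 71 protons and 93 neutrons (A = 164):
Mass of separated nucleons = 71(1.00728) + 93(1.0086649) = 71.51688 + 93.8058357 = 165.3227157 u
Mass defect Δm = 165.3227157 − 163.935203 = 1.3875127 u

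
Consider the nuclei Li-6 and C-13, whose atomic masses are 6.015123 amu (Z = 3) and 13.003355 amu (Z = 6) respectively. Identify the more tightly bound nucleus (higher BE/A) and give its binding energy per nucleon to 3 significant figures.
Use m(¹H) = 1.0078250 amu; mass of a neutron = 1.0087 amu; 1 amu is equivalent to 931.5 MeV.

C-13; 7.49 MeV/nucleon

Li-6: Σm = 3(1.0078250) + 3(1.0087) = 6.0495750 amu; Δm = 0.0344520 amu; E_B = 32.092 MeV; E_B/A = 5.349 MeV
C-13: Σm = 6(1.0078250) + 7(1.0087) = 13.1078500 amu; Δm = 0.1044950 amu; E_B = 97.337 MeV; E_B/A = 7.487 MeV
C-13 has the higher binding energy per nucleon, so it is the more tightly bound nucleus.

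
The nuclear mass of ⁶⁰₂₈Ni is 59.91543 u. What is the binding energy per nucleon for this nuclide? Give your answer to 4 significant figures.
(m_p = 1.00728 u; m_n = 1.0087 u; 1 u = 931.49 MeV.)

The nucleus contains 28 protons and 60 − 28 = 32 neutrons.
Mass of separated nucleons = 28(1.00728) + 32(1.0087) = 28.20384 + 32.2784 = 60.48224 u
Mass defect Δm = 60.48224 − 59.91543 = 0.56681 u
Binding energy = Δm·c² = 0.56681 × 931.49 MeV/u = 527.978 MeV
BE/A = 527.978 MeV / 60 = 8.800 MeV/nucleon

8.800 MeV/nucleon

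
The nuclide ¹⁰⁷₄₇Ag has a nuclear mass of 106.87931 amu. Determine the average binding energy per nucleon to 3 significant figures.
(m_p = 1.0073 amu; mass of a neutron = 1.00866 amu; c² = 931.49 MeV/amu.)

8.56 MeV/nucleon

With 47 protons and 60 neutrons (A = 107):
Total constituent mass: 47 × 1.0073 + 60 × 1.00866 = 107.86270 amu
Mass defect Δm = 107.86270 − 106.87931 = 0.98339 amu
Converting to energy: 0.98339 amu × 931.49 MeV/amu = 916.018 MeV
Dividing by A = 107 gives 8.561 MeV per nucleon.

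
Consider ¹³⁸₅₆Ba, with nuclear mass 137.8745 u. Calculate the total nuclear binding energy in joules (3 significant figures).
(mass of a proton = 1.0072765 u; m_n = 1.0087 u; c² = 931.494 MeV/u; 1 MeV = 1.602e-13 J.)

1.86e-10 J

Z = 56, so N = A − Z = 138 − 56 = 82.
Mass of separated nucleons = 56(1.0072765) + 82(1.0087) = 56.4074840 + 82.7134 = 139.1208840 u
Mass defect Δm = 139.1208840 − 137.8745 = 1.2463840 u
E_B = 1.2463840 × 931.494 = 1161.00 MeV
In joules: 1161.00 MeV × 1.602e-13 J/MeV = 1.8599e-10 J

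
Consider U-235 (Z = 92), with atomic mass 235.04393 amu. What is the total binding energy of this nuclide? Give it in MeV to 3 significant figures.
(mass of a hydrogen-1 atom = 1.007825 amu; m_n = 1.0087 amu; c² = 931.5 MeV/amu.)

1790 MeV

Z = 92, so N = A − Z = 235 − 92 = 143.
Total constituent mass: 92 × 1.007825 + 143 × 1.0087 = 236.964000 amu
The mass defect is 236.964000 − 235.04393 = 1.920070 amu.
Converting to energy: 1.920070 amu × 931.5 MeV/amu = 1788.55 MeV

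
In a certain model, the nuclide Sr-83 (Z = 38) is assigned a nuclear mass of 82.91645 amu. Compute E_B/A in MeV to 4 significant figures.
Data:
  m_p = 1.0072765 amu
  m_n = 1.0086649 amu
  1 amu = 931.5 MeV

Z = 38, so N = A − Z = 83 − 38 = 45.
Mass of separated nucleons = 38(1.0072765) + 45(1.0086649) = 38.2765070 + 45.3899205 = 83.6664275 amu
Mass defect Δm = 83.6664275 − 82.91645 = 0.7499775 amu
Converting to energy: 0.7499775 amu × 931.5 MeV/amu = 698.604 MeV
Dividing by A = 83 gives 8.417 MeV per nucleon.

8.417 MeV/nucleon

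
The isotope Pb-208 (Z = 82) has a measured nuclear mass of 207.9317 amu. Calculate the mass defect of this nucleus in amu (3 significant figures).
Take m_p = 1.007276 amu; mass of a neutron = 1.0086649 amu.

1.76 amu

With 82 protons and 126 neutrons (A = 208):
Total constituent mass: 82 × 1.007276 + 126 × 1.0086649 = 209.6884094 amu
The mass defect is 209.6884094 − 207.9317 = 1.7567094 amu.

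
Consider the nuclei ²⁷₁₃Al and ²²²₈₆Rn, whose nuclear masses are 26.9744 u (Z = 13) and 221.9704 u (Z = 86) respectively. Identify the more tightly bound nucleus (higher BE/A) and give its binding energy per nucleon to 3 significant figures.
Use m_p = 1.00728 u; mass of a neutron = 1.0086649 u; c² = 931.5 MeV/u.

²⁷₁₃Al: Σm = 13(1.00728) + 14(1.0086649) = 27.2159486 u; Δm = 0.2415486 u; E_B = 225.00 MeV; E_B/A = 8.333 MeV
²²²₈₆Rn: Σm = 86(1.00728) + 136(1.0086649) = 223.8045064 u; Δm = 1.8341064 u; E_B = 1708.5 MeV; E_B/A = 7.696 MeV
²⁷₁₃Al has the higher binding energy per nucleon, so it is the more tightly bound nucleus.

²⁷₁₃Al; 8.33 MeV/nucleon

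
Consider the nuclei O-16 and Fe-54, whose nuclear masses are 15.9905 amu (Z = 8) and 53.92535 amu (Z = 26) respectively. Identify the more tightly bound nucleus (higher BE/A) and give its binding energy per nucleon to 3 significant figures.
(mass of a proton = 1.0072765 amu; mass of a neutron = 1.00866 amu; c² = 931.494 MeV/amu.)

Fe-54; 8.73 MeV/nucleon

O-16: Σm = 8(1.0072765) + 8(1.00866) = 16.1274920 amu; Δm = 0.1369920 amu; E_B = 127.607 MeV; E_B/A = 7.975 MeV
Fe-54: Σm = 26(1.0072765) + 28(1.00866) = 54.4316690 amu; Δm = 0.5063190 amu; E_B = 471.63 MeV; E_B/A = 8.734 MeV
Fe-54 has the higher binding energy per nucleon, so it is the more tightly bound nucleus.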